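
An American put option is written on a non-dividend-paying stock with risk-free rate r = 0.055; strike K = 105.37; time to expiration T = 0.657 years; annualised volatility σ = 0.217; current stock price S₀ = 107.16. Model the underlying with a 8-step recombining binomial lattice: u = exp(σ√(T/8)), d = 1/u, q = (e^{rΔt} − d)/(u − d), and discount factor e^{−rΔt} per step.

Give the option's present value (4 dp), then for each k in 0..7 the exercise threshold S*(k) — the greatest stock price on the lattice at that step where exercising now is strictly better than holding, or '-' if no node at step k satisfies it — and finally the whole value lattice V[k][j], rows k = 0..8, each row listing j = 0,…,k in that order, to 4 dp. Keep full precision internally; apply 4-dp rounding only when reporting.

Δt=0.08213  u=1.06416  d=0.93971  q=0.52083  discount=0.99549
step 8 (expiry): payoffs max(K−S,0) = 40.2111 31.5815 21.8091 10.7424 0.0000 0.0000 0.0000 0.0000 0.0000
step 7: (k=7,j=0): S=69.3396, (K−S)⁺=36.0304, hold=35.5555 ⇒ V=36.0304 exercise | (k=7,j=1): S=78.5228, (K−S)⁺=26.8472, hold=26.3723 ⇒ V=26.8472 exercise | (k=7,j=2): S=88.9223, (K−S)⁺=16.4477, hold=15.9728 ⇒ V=16.4477 exercise | (k=7,j=3): S=100.6990, (K−S)⁺=4.6710, hold=5.1242 ⇒ V=5.1242 continue | (k=7,j=4): S=114.0355, (K−S)⁺=0.0000, hold=0.0000 ⇒ V=0.0000 continue | (k=7,j=5): S=129.1382, (K−S)⁺=0.0000, hold=0.0000 ⇒ V=0.0000 continue | (k=7,j=6): S=146.2411, (K−S)⁺=0.0000, hold=0.0000 ⇒ V=0.0000 continue | (k=7,j=7): S=165.6090, (K−S)⁺=0.0000, hold=0.0000 ⇒ V=0.0000 continue  boundary S*=88.9223
step 6: (k=6,j=0): S=73.7885, (K−S)⁺=31.5815, hold=31.1066 ⇒ V=31.5815 exercise | (k=6,j=1): S=83.5609, (K−S)⁺=21.8091, hold=21.3342 ⇒ V=21.8091 exercise | (k=6,j=2): S=94.6276, (K−S)⁺=10.7424, hold=10.5025 ⇒ V=10.7424 exercise | (k=6,j=3): S=107.1600, (K−S)⁺=0.0000, hold=2.4443 ⇒ V=2.4443 continue | (k=6,j=4): S=121.3521, (K−S)⁺=0.0000, hold=0.0000 ⇒ V=0.0000 continue | (k=6,j=5): S=137.4238, (K−S)⁺=0.0000, hold=0.0000 ⇒ V=0.0000 continue | (k=6,j=6): S=155.6241, (K−S)⁺=0.0000, hold=0.0000 ⇒ V=0.0000 continue  boundary S*=94.6276
step 5: (k=5,j=0): S=78.5228, (K−S)⁺=26.8472, hold=26.3723 ⇒ V=26.8472 exercise | (k=5,j=1): S=88.9223, (K−S)⁺=16.4477, hold=15.9728 ⇒ V=16.4477 exercise | (k=5,j=2): S=100.6990, (K−S)⁺=4.6710, hold=6.3915 ⇒ V=6.3915 continue | (k=5,j=3): S=114.0355, (K−S)⁺=0.0000, hold=1.1659 ⇒ V=1.1659 continue | (k=5,j=4): S=129.1382, (K−S)⁺=0.0000, hold=0.0000 ⇒ V=0.0000 continue | (k=5,j=5): S=146.2411, (K−S)⁺=0.0000, hold=0.0000 ⇒ V=0.0000 continue  boundary S*=88.9223
step 4: (k=4,j=0): S=83.5609, (K−S)⁺=21.8091, hold=21.3342 ⇒ V=21.8091 exercise | (k=4,j=1): S=94.6276, (K−S)⁺=10.7424, hold=11.1596 ⇒ V=11.1596 continue | (k=4,j=2): S=107.1600, (K−S)⁺=0.0000, hold=3.6533 ⇒ V=3.6533 continue | (k=4,j=3): S=121.3521, (K−S)⁺=0.0000, hold=0.5562 ⇒ V=0.5562 continue | (k=4,j=4): S=137.4238, (K−S)⁺=0.0000, hold=0.0000 ⇒ V=0.0000 continue  boundary S*=83.5609
step 3: (k=3,j=0): S=88.9223, (K−S)⁺=16.4477, hold=16.1891 ⇒ V=16.4477 exercise | (k=3,j=1): S=100.6990, (K−S)⁺=4.6710, hold=7.2174 ⇒ V=7.2174 continue | (k=3,j=2): S=114.0355, (K−S)⁺=0.0000, hold=2.0310 ⇒ V=2.0310 continue | (k=3,j=3): S=129.1382, (K−S)⁺=0.0000, hold=0.2653 ⇒ V=0.2653 continue  boundary S*=88.9223
step 2: (k=2,j=0): S=94.6276, (K−S)⁺=10.7424, hold=11.5878 ⇒ V=11.5878 continue | (k=2,j=1): S=107.1600, (K−S)⁺=0.0000, hold=4.4958 ⇒ V=4.4958 continue | (k=2,j=2): S=121.3521, (K−S)⁺=0.0000, hold=1.1064 ⇒ V=1.1064 continue  boundary S*=-
step 1: (k=1,j=0): S=100.6990, (K−S)⁺=4.6710, hold=7.8584 ⇒ V=7.8584 continue | (k=1,j=1): S=114.0355, (K−S)⁺=0.0000, hold=2.7181 ⇒ V=2.7181 continue  boundary S*=-
step 0: (k=0,j=0): S=107.1600, (K−S)⁺=0.0000, hold=5.1579 ⇒ V=5.1579 continue  boundary S*=-

price = 5.1579
boundary = - - - 88.9223 83.5609 88.9223 94.6276 88.9223
tree:
5.1579
7.8584 2.7181
11.5878 4.4958 1.1064
16.4477 7.2174 2.0310 0.2653
21.8091 11.1596 3.6533 0.5562 0.0000
26.8472 16.4477 6.3915 1.1659 0.0000 0.0000
31.5815 21.8091 10.7424 2.4443 0.0000 0.0000 0.0000
36.0304 26.8472 16.4477 5.1242 0.0000 0.0000 0.0000 0.0000
40.2111 31.5815 21.8091 10.7424 0.0000 0.0000 0.0000 0.0000 0.0000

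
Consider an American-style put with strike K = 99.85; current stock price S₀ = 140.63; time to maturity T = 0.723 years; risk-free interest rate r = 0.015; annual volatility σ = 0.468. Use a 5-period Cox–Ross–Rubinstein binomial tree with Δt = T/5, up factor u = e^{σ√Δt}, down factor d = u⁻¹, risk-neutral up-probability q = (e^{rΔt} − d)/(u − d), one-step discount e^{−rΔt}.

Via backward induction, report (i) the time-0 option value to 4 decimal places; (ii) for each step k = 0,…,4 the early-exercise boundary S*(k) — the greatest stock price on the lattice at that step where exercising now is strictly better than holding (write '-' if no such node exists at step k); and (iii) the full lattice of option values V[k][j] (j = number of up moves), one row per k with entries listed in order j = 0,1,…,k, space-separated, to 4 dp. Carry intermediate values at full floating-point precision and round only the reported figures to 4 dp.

Δt=0.14460, u=1.19478, d=0.83697, q=0.46169, disc=e^(-rΔt)=0.99783
k=5 terminal: V=max(K-S,0) → 42.0888 17.3958 0.0000 0.0000 0.0000 0.0000
k=4: j=0 S=69.0120 intr=30.8380 cont=30.6217 V=30.8380[EX]; j=1 S=98.5147 intr=1.3353 cont=9.3440 V=9.3440[hold]; j=2 S=140.6300 intr=0.0000 cont=0.0000 V=0.0000[hold]; j=3 S=200.7496 intr=0.0000 cont=0.0000 V=0.0000[hold]; j=4 S=286.5706 intr=0.0000 cont=0.0000 V=0.0000[hold]  S*(4)=69.0120
k=3: j=0 S=82.4542 intr=17.3958 cont=20.8690 V=20.8690[hold]; j=1 S=117.7036 intr=0.0000 cont=5.0190 V=5.0190[hold]; j=2 S=168.0221 intr=0.0000 cont=0.0000 V=0.0000[hold]; j=3 S=239.8519 intr=0.0000 cont=0.0000 V=0.0000[hold]  S*(3)=-
k=2: j=0 S=98.5147 intr=1.3353 cont=13.5218 V=13.5218[hold]; j=1 S=140.6300 intr=0.0000 cont=2.6959 V=2.6959[hold]; j=2 S=200.7496 intr=0.0000 cont=0.0000 V=0.0000[hold]  S*(2)=-
k=1: j=0 S=117.7036 intr=0.0000 cont=8.5051 V=8.5051[hold]; j=1 S=168.0221 intr=0.0000 cont=1.4481 V=1.4481[hold]  S*(1)=-
k=0: j=0 S=140.6300 intr=0.0000 cont=5.2355 V=5.2355[hold]  S*(0)=-

price = 5.2355
boundary = - - - - 69.0120
tree:
5.2355
8.5051 1.4481
13.5218 2.6959 0.0000
20.8690 5.0190 0.0000 0.0000
30.8380 9.3440 0.0000 0.0000 0.0000
42.0888 17.3958 0.0000 0.0000 0.0000 0.0000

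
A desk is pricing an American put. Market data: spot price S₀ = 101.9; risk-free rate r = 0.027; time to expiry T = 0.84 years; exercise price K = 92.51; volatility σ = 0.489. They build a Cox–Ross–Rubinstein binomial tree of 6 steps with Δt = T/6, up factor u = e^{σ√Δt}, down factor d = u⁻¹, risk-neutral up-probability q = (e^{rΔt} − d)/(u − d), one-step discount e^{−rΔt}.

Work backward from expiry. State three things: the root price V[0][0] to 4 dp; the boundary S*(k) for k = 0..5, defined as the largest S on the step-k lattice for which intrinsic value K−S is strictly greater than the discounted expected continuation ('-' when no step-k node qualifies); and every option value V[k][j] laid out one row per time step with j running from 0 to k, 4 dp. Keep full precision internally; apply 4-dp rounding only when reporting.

price = 12.3446
boundary = - - - - 49.0149 58.8558
tree:
12.3446
17.9452 5.9932
25.2254 9.7046 1.7664
34.0003 15.3219 3.3123 0.0000
43.4951 23.3391 6.2108 0.0000 0.0000
51.6906 33.6542 11.6460 0.0000 0.0000 0.0000
58.5158 43.4951 21.8374 0.0000 0.0000 0.0000 0.0000

Δt=0.14000, u=1.20077, d=0.83280, q=0.46468, disc=e^(-rΔt)=0.99623
k=6 terminal: V=max(K-S,0) → 58.5158 43.4951 21.8374 0.0000 0.0000 0.0000 0.0000
k=5: j=0 S=40.8194 intr=51.6906 cont=51.3416 V=51.6906[EX]; j=1 S=58.8558 intr=33.6542 cont=33.3051 V=33.6542[EX]; j=2 S=84.8619 intr=7.6481 cont=11.6460 V=11.6460[hold]; j=3 S=122.3590 intr=0.0000 cont=0.0000 V=0.0000[hold]; j=4 S=176.4245 intr=0.0000 cont=0.0000 V=0.0000[hold]; j=5 S=254.3795 intr=0.0000 cont=0.0000 V=0.0000[hold]  S*(5)=58.8558
k=4: j=0 S=49.0149 intr=43.4951 cont=43.1461 V=43.4951[EX]; j=1 S=70.6726 intr=21.8374 cont=23.3391 V=23.3391[hold]; j=2 S=101.9000 intr=0.0000 cont=6.2108 V=6.2108[hold]; j=3 S=146.9256 intr=0.0000 cont=0.0000 V=0.0000[hold]; j=4 S=211.8461 intr=0.0000 cont=0.0000 V=0.0000[hold]  S*(4)=49.0149
k=3: j=0 S=58.8558 intr=33.6542 cont=34.0003 V=34.0003[hold]; j=1 S=84.8619 intr=7.6481 cont=15.3219 V=15.3219[hold]; j=2 S=122.3590 intr=0.0000 cont=3.3123 V=3.3123[hold]; j=3 S=176.4245 intr=0.0000 cont=0.0000 V=0.0000[hold]  S*(3)=-
k=2: j=0 S=70.6726 intr=21.8374 cont=25.2254 V=25.2254[hold]; j=1 S=101.9000 intr=0.0000 cont=9.7046 V=9.7046[hold]; j=2 S=146.9256 intr=0.0000 cont=1.7664 V=1.7664[hold]  S*(2)=-
k=1: j=0 S=84.8619 intr=7.6481 cont=17.9452 V=17.9452[hold]; j=1 S=122.3590 intr=0.0000 cont=5.9932 V=5.9932[hold]  S*(1)=-
k=0: j=0 S=101.9000 intr=0.0000 cont=12.3446 V=12.3446[hold]  S*(0)=-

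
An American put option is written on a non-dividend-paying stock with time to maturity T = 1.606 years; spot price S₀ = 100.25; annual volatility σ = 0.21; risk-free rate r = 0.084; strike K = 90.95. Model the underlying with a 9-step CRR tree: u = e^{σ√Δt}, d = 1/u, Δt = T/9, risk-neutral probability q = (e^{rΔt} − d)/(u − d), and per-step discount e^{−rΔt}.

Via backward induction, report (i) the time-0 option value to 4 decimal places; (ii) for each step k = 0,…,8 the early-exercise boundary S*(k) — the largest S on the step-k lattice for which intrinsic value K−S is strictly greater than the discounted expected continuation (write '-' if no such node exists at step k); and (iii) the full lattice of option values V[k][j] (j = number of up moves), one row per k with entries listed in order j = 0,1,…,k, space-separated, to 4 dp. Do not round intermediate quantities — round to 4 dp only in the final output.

price = 3.0098
boundary = - - - 76.8256 70.3040 76.8256 70.3040 76.8256 83.9522
tree:
3.0098
5.1917 1.3960
8.7051 2.6022 0.4966
14.1244 4.7296 1.0196 0.1037
20.6460 8.3331 2.0578 0.2407 0.0000
26.6140 14.1244 4.0587 0.5589 0.0000 0.0000
32.0754 20.6460 7.7536 1.2978 0.0000 0.0000 0.0000
37.0732 26.6140 14.1244 3.0136 0.0000 0.0000 0.0000 0.0000
41.6468 32.0754 20.6460 6.9978 0.0000 0.0000 0.0000 0.0000 0.0000
45.8320 37.0732 26.6140 14.1244 0.0000 0.0000 0.0000 0.0000 0.0000 0.0000

Δt=0.17844, u=1.09276, d=0.91511, q=0.56285, disc=e^(-rΔt)=0.98512
k=9 terminal: V=max(K-S,0) → 45.8320 37.0732 26.6140 14.1244 0.0000 0.0000 0.0000 0.0000 0.0000 0.0000
k=8: j=0 S=49.3032 intr=41.6468 cont=40.2936 V=41.6468[EX]; j=1 S=58.8746 intr=32.0754 cont=30.7223 V=32.0754[EX]; j=2 S=70.3040 intr=20.6460 cont=19.2929 V=20.6460[EX]; j=3 S=83.9522 intr=6.9978 cont=6.0826 V=6.9978[EX]; j=4 S=100.2500 intr=0.0000 cont=0.0000 V=0.0000[hold]; j=5 S=119.7117 intr=0.0000 cont=0.0000 V=0.0000[hold]; j=6 S=142.9515 intr=0.0000 cont=0.0000 V=0.0000[hold]; j=7 S=170.7029 intr=0.0000 cont=0.0000 V=0.0000[hold]; j=8 S=203.8418 intr=0.0000 cont=0.0000 V=0.0000[hold]  S*(8)=83.9522
k=7: j=0 S=53.8768 intr=37.0732 cont=35.7201 V=37.0732[EX]; j=1 S=64.3360 intr=26.6140 cont=25.2609 V=26.6140[EX]; j=2 S=76.8256 intr=14.1244 cont=12.7713 V=14.1244[EX]; j=3 S=91.7399 intr=0.0000 cont=3.0136 V=3.0136[hold]; j=4 S=109.5495 intr=0.0000 cont=0.0000 V=0.0000[hold]; j=5 S=130.8166 intr=0.0000 cont=0.0000 V=0.0000[hold]; j=6 S=156.2122 intr=0.0000 cont=0.0000 V=0.0000[hold]; j=7 S=186.5379 intr=0.0000 cont=0.0000 V=0.0000[hold]  S*(7)=76.8256
k=6: j=0 S=58.8746 intr=32.0754 cont=30.7223 V=32.0754[EX]; j=1 S=70.3040 intr=20.6460 cont=19.2929 V=20.6460[EX]; j=2 S=83.9522 intr=6.9978 cont=7.7536 V=7.7536[hold]; j=3 S=100.2500 intr=0.0000 cont=1.2978 V=1.2978[hold]; j=4 S=119.7117 intr=0.0000 cont=0.0000 V=0.0000[hold]; j=5 S=142.9515 intr=0.0000 cont=0.0000 V=0.0000[hold]; j=6 S=170.7029 intr=0.0000 cont=0.0000 V=0.0000[hold]  S*(6)=70.3040
k=5: j=0 S=64.3360 intr=26.6140 cont=25.2609 V=26.6140[EX]; j=1 S=76.8256 intr=14.1244 cont=13.1904 V=14.1244[EX]; j=2 S=91.7399 intr=0.0000 cont=4.0587 V=4.0587[hold]; j=3 S=109.5495 intr=0.0000 cont=0.5589 V=0.5589[hold]; j=4 S=130.8166 intr=0.0000 cont=0.0000 V=0.0000[hold]; j=5 S=156.2122 intr=0.0000 cont=0.0000 V=0.0000[hold]  S*(5)=76.8256
k=4: j=0 S=70.3040 intr=20.6460 cont=19.2929 V=20.6460[EX]; j=1 S=83.9522 intr=6.9978 cont=8.3331 V=8.3331[hold]; j=2 S=100.2500 intr=0.0000 cont=2.0578 V=2.0578[hold]; j=3 S=119.7117 intr=0.0000 cont=0.2407 V=0.2407[hold]; j=4 S=142.9515 intr=0.0000 cont=0.0000 V=0.0000[hold]  S*(4)=70.3040
k=3: j=0 S=76.8256 intr=14.1244 cont=13.5117 V=14.1244[EX]; j=1 S=91.7399 intr=0.0000 cont=4.7296 V=4.7296[hold]; j=2 S=109.5495 intr=0.0000 cont=1.0196 V=1.0196[hold]; j=3 S=130.8166 intr=0.0000 cont=0.1037 V=0.1037[hold]  S*(3)=76.8256
k=2: j=0 S=83.9522 intr=6.9978 cont=8.7051 V=8.7051[hold]; j=1 S=100.2500 intr=0.0000 cont=2.6022 V=2.6022[hold]; j=2 S=119.7117 intr=0.0000 cont=0.4966 V=0.4966[hold]  S*(2)=-
k=1: j=0 S=91.7399 intr=0.0000 cont=5.1917 V=5.1917[hold]; j=1 S=109.5495 intr=0.0000 cont=1.3960 V=1.3960[hold]  S*(1)=-
k=0: j=0 S=100.2500 intr=0.0000 cont=3.0098 V=3.0098[hold]  S*(0)=-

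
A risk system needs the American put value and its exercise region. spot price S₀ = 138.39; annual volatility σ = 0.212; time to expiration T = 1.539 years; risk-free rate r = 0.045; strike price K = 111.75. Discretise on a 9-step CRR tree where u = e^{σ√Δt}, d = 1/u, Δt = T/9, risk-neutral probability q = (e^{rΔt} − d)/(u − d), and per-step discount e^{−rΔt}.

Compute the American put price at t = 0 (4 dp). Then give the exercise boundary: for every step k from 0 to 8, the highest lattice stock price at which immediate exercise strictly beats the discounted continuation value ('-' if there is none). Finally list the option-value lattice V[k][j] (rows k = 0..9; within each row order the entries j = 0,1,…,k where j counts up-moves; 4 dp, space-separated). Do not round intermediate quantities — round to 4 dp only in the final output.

price = 2.5409
boundary = - - - - - 89.2769 81.7836 89.2769 97.4568
tree:
2.5409
4.1507 1.1050
6.6271 1.9453 0.3523
10.3000 3.3632 0.6762 0.0610
15.5052 5.6877 1.2852 0.1287 0.0000
22.4731 9.3566 2.4137 0.2713 0.0000 0.0000
29.9664 14.8522 4.4645 0.5721 0.0000 0.0000 0.0000
36.8308 22.4731 8.0963 1.2063 0.0000 0.0000 0.0000 0.0000
43.1191 29.9664 14.2932 2.5437 0.0000 0.0000 0.0000 0.0000 0.0000
48.8795 36.8308 22.4731 5.3638 0.0000 0.0000 0.0000 0.0000 0.0000 0.0000

params: Δt=0.17100 u=1.09162 d=0.91607 q=0.52210 e^(-rΔt)=0.99233
t_9 payoffs: 48.8795 36.8308 22.4731 5.3638 0.0000 0.0000 0.0000 0.0000 0.0000 0.0000
t_8: node(8,0) S=68.6309 payoff=43.1191 vs cont=42.2624 → 43.1191 [stop]  node(8,1) S=81.7836 payoff=29.9664 vs cont=29.1098 → 29.9664 [stop]  node(8,2) S=97.4568 payoff=14.2932 vs cont=13.4365 → 14.2932 [stop]  node(8,3) S=116.1338 payoff=0.0000 vs cont=2.5437 → 2.5437 [wait]  node(8,4) S=138.3900 payoff=0.0000 vs cont=0.0000 → 0.0000 [wait]  node(8,5) S=164.9115 payoff=0.0000 vs cont=0.0000 → 0.0000 [wait]  node(8,6) S=196.5156 payoff=0.0000 vs cont=0.0000 → 0.0000 [wait]  node(8,7) S=234.1765 payoff=0.0000 vs cont=0.0000 → 0.0000 [wait]  node(8,8) S=279.0548 payoff=0.0000 vs cont=0.0000 → 0.0000 [wait]  ⇒ S*(8)=97.4568
t_7: node(7,0) S=74.9192 payoff=36.8308 vs cont=35.9742 → 36.8308 [stop]  node(7,1) S=89.2769 payoff=22.4731 vs cont=21.6165 → 22.4731 [stop]  node(7,2) S=106.3862 payoff=5.3638 vs cont=8.0963 → 8.0963 [wait]  node(7,3) S=126.7744 payoff=0.0000 vs cont=1.2063 → 1.2063 [wait]  node(7,4) S=151.0699 payoff=0.0000 vs cont=0.0000 → 0.0000 [wait]  node(7,5) S=180.0213 payoff=0.0000 vs cont=0.0000 → 0.0000 [wait]  node(7,6) S=214.5212 payoff=0.0000 vs cont=0.0000 → 0.0000 [wait]  node(7,7) S=255.6327 payoff=0.0000 vs cont=0.0000 → 0.0000 [wait]  ⇒ S*(7)=89.2769
t_6: node(6,0) S=81.7836 payoff=29.9664 vs cont=29.1098 → 29.9664 [stop]  node(6,1) S=97.4568 payoff=14.2932 vs cont=14.8522 → 14.8522 [wait]  node(6,2) S=116.1338 payoff=0.0000 vs cont=4.4645 → 4.4645 [wait]  node(6,3) S=138.3900 payoff=0.0000 vs cont=0.5721 → 0.5721 [wait]  node(6,4) S=164.9115 payoff=0.0000 vs cont=0.0000 → 0.0000 [wait]  node(6,5) S=196.5156 payoff=0.0000 vs cont=0.0000 → 0.0000 [wait]  node(6,6) S=234.1765 payoff=0.0000 vs cont=0.0000 → 0.0000 [wait]  ⇒ S*(6)=81.7836
t_5: node(5,0) S=89.2769 payoff=22.4731 vs cont=21.9061 → 22.4731 [stop]  node(5,1) S=106.3862 payoff=5.3638 vs cont=9.3566 → 9.3566 [wait]  node(5,2) S=126.7744 payoff=0.0000 vs cont=2.4137 → 2.4137 [wait]  node(5,3) S=151.0699 payoff=0.0000 vs cont=0.2713 → 0.2713 [wait]  node(5,4) S=180.0213 payoff=0.0000 vs cont=0.0000 → 0.0000 [wait]  node(5,5) S=214.5212 payoff=0.0000 vs cont=0.0000 → 0.0000 [wait]  ⇒ S*(5)=89.2769
t_4: node(4,0) S=97.4568 payoff=14.2932 vs cont=15.5052 → 15.5052 [wait]  node(4,1) S=116.1338 payoff=0.0000 vs cont=5.6877 → 5.6877 [wait]  node(4,2) S=138.3900 payoff=0.0000 vs cont=1.2852 → 1.2852 [wait]  node(4,3) S=164.9115 payoff=0.0000 vs cont=0.1287 → 0.1287 [wait]  node(4,4) S=196.5156 payoff=0.0000 vs cont=0.0000 → 0.0000 [wait]  ⇒ S*(4)=-
t_3: node(3,0) S=106.3862 payoff=5.3638 vs cont=10.3000 → 10.3000 [wait]  node(3,1) S=126.7744 payoff=0.0000 vs cont=3.3632 → 3.3632 [wait]  node(3,2) S=151.0699 payoff=0.0000 vs cont=0.6762 → 0.6762 [wait]  node(3,3) S=180.0213 payoff=0.0000 vs cont=0.0610 → 0.0610 [wait]  ⇒ S*(3)=-
t_2: node(2,0) S=116.1338 payoff=0.0000 vs cont=6.6271 → 6.6271 [wait]  node(2,1) S=138.3900 payoff=0.0000 vs cont=1.9453 → 1.9453 [wait]  node(2,2) S=164.9115 payoff=0.0000 vs cont=0.3523 → 0.3523 [wait]  ⇒ S*(2)=-
t_1: node(1,0) S=126.7744 payoff=0.0000 vs cont=4.1507 → 4.1507 [wait]  node(1,1) S=151.0699 payoff=0.0000 vs cont=1.1050 → 1.1050 [wait]  ⇒ S*(1)=-
t_0: node(0,0) S=138.3900 payoff=0.0000 vs cont=2.5409 → 2.5409 [wait]  ⇒ S*(0)=-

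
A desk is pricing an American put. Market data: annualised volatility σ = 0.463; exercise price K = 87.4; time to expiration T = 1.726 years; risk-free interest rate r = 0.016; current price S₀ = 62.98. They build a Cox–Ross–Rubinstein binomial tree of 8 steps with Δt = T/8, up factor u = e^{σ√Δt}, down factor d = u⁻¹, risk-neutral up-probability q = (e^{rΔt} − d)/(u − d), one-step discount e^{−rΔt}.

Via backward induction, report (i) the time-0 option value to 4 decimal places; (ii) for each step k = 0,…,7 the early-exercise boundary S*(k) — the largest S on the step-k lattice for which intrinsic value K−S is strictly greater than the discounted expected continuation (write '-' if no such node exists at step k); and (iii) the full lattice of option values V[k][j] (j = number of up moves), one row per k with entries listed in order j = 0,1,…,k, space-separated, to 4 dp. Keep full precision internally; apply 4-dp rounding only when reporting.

price = 31.4051
boundary = - - - 33.0375 40.9643 33.0375 40.9643 50.7930
tree:
31.4051
38.8999 22.6457
46.7260 29.7999 14.2286
54.3625 37.9130 20.2859 7.0644
60.7555 46.4357 27.9691 11.2158 2.1339
65.9113 54.3625 36.9832 17.3595 3.9249 0.0000
70.0695 60.7555 46.4357 25.9158 7.2188 0.0000 0.0000
73.4231 65.9113 54.3625 36.6070 13.2772 0.0000 0.0000 0.0000
76.1277 70.0695 60.7555 46.4357 24.4200 0.0000 0.0000 0.0000 0.0000

Δt=0.21575, u=1.23993, d=0.80649, q=0.45442, disc=e^(-rΔt)=0.99655
k=8 terminal: V=max(K-S,0) → 76.1277 70.0695 60.7555 46.4357 24.4200 0.0000 0.0000 0.0000 0.0000
k=7: j=0 S=13.9769 intr=73.4231 cont=73.1219 V=73.4231[EX]; j=1 S=21.4887 intr=65.9113 cont=65.6102 V=65.9113[EX]; j=2 S=33.0375 intr=54.3625 cont=54.0614 V=54.3625[EX]; j=3 S=50.7930 intr=36.6070 cont=36.3058 V=36.6070[EX]; j=4 S=78.0911 intr=9.3089 cont=13.2772 V=13.2772[hold]; j=5 S=120.0601 intr=0.0000 cont=0.0000 V=0.0000[hold]; j=6 S=184.5848 intr=0.0000 cont=0.0000 V=0.0000[hold]; j=7 S=283.7876 intr=0.0000 cont=0.0000 V=0.0000[hold]  S*(7)=50.7930
k=6: j=0 S=17.3305 intr=70.0695 cont=69.7683 V=70.0695[EX]; j=1 S=26.6445 intr=60.7555 cont=60.4543 V=60.7555[EX]; j=2 S=40.9643 intr=46.4357 cont=46.1345 V=46.4357[EX]; j=3 S=62.9800 intr=24.4200 cont=25.9158 V=25.9158[hold]; j=4 S=96.8278 intr=0.0000 cont=7.2188 V=7.2188[hold]; j=5 S=148.8666 intr=0.0000 cont=0.0000 V=0.0000[hold]; j=6 S=228.8731 intr=0.0000 cont=0.0000 V=0.0000[hold]  S*(6)=40.9643
k=5: j=0 S=21.4887 intr=65.9113 cont=65.6102 V=65.9113[EX]; j=1 S=33.0375 intr=54.3625 cont=54.0614 V=54.3625[EX]; j=2 S=50.7930 intr=36.6070 cont=36.9832 V=36.9832[hold]; j=3 S=78.0911 intr=9.3089 cont=17.3595 V=17.3595[hold]; j=4 S=120.0601 intr=0.0000 cont=3.9249 V=3.9249[hold]; j=5 S=184.5848 intr=0.0000 cont=0.0000 V=0.0000[hold]  S*(5)=33.0375
k=4: j=0 S=26.6445 intr=60.7555 cont=60.4543 V=60.7555[EX]; j=1 S=40.9643 intr=46.4357 cont=46.3049 V=46.4357[EX]; j=2 S=62.9800 intr=24.4200 cont=27.9691 V=27.9691[hold]; j=3 S=96.8278 intr=0.0000 cont=11.2158 V=11.2158[hold]; j=4 S=148.8666 intr=0.0000 cont=2.1339 V=2.1339[hold]  S*(4)=40.9643
k=3: j=0 S=33.0375 intr=54.3625 cont=54.0614 V=54.3625[EX]; j=1 S=50.7930 intr=36.6070 cont=37.9130 V=37.9130[hold]; j=2 S=78.0911 intr=9.3089 cont=20.2859 V=20.2859[hold]; j=3 S=120.0601 intr=0.0000 cont=7.0644 V=7.0644[hold]  S*(3)=33.0375
k=2: j=0 S=40.9643 intr=46.4357 cont=46.7260 V=46.7260[hold]; j=1 S=62.9800 intr=24.4200 cont=29.7999 V=29.7999[hold]; j=2 S=96.8278 intr=0.0000 cont=14.2286 V=14.2286[hold]  S*(2)=-
k=1: j=0 S=50.7930 intr=36.6070 cont=38.8999 V=38.8999[hold]; j=1 S=78.0911 intr=9.3089 cont=22.6457 V=22.6457[hold]  S*(1)=-
k=0: j=0 S=62.9800 intr=24.4200 cont=31.4051 V=31.4051[hold]  S*(0)=-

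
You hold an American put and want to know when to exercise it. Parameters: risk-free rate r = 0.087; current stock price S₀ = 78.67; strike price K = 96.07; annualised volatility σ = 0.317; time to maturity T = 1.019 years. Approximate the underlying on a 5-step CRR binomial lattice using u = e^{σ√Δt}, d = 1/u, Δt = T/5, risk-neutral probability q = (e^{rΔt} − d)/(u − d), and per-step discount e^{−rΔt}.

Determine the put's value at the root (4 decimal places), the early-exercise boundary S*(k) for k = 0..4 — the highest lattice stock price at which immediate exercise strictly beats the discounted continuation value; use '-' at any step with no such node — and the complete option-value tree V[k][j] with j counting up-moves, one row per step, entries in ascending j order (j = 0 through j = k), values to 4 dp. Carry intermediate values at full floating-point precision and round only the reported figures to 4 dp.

params: Δt=0.20380 u=1.15385 d=0.86666 q=0.52657 e^(-rΔt)=0.98243
t_5 payoffs: 57.6059 44.8597 27.8898 5.2964 0.0000 0.0000
t_4: node(4,0) S=44.3820 payoff=51.6880 vs cont=49.9997 → 51.6880 [stop]  node(4,1) S=59.0892 payoff=36.9808 vs cont=35.2925 → 36.9808 [stop]  node(4,2) S=78.6700 payoff=17.4000 vs cont=15.7116 → 17.4000 [stop]  node(4,3) S=104.7395 payoff=0.0000 vs cont=2.4634 → 2.4634 [wait]  node(4,4) S=139.4478 payoff=0.0000 vs cont=0.0000 → 0.0000 [wait]  ⇒ S*(4)=78.6700
t_3: node(3,0) S=51.2103 payoff=44.8597 vs cont=43.1713 → 44.8597 [stop]  node(3,1) S=68.1802 payoff=27.8898 vs cont=26.2014 → 27.8898 [stop]  node(3,2) S=90.7736 payoff=5.2964 vs cont=9.3672 → 9.3672 [wait]  node(3,3) S=120.8540 payoff=0.0000 vs cont=1.1457 → 1.1457 [wait]  ⇒ S*(3)=68.1802
t_2: node(2,0) S=59.0892 payoff=36.9808 vs cont=35.2925 → 36.9808 [stop]  node(2,1) S=78.6700 payoff=17.4000 vs cont=17.8176 → 17.8176 [wait]  node(2,2) S=104.7395 payoff=0.0000 vs cont=4.9495 → 4.9495 [wait]  ⇒ S*(2)=59.0892
t_1: node(1,0) S=68.1802 payoff=27.8898 vs cont=26.4174 → 27.8898 [stop]  node(1,1) S=90.7736 payoff=5.2964 vs cont=10.8475 → 10.8475 [wait]  ⇒ S*(1)=68.1802
t_0: node(0,0) S=78.6700 payoff=17.4000 vs cont=18.5834 → 18.5834 [wait]  ⇒ S*(0)=-

price = 18.5834
boundary = - 68.1802 59.0892 68.1802 78.6700
tree:
18.5834
27.8898 10.8475
36.9808 17.8176 4.9495
44.8597 27.8898 9.3672 1.1457
51.6880 36.9808 17.4000 2.4634 0.0000
57.6059 44.8597 27.8898 5.2964 0.0000 0.0000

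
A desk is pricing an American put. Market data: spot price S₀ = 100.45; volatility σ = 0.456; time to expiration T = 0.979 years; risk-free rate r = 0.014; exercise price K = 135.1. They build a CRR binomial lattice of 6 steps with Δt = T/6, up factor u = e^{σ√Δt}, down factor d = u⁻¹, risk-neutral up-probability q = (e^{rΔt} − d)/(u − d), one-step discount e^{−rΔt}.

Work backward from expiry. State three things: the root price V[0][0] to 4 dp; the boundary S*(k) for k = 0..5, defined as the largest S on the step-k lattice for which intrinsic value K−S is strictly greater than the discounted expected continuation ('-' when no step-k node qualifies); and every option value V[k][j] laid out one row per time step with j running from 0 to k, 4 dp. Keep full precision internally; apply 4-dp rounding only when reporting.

Δt=0.16317  u=1.20225  d=0.83177  q=0.46025  discount=0.99772
step 6 (expiry): payoffs max(K−S,0) = 101.8358 87.0196 65.6041 34.6500 0.0000 0.0000 0.0000
step 5: (k=5,j=0): S=39.9920, (K−S)⁺=95.1080, hold=94.7997 ⇒ V=95.1080 exercise | (k=5,j=1): S=57.8048, (K−S)⁺=77.2952, hold=76.9870 ⇒ V=77.2952 exercise | (k=5,j=2): S=83.5516, (K−S)⁺=51.5484, hold=51.2402 ⇒ V=51.5484 exercise | (k=5,j=3): S=120.7662, (K−S)⁺=14.3338, hold=18.6595 ⇒ V=18.6595 continue | (k=5,j=4): S=174.5565, (K−S)⁺=0.0000, hold=0.0000 ⇒ V=0.0000 continue | (k=5,j=5): S=252.3056, (K−S)⁺=0.0000, hold=0.0000 ⇒ V=0.0000 continue  boundary S*=83.5516
step 4: (k=4,j=0): S=48.0804, (K−S)⁺=87.0196, hold=86.7113 ⇒ V=87.0196 exercise | (k=4,j=1): S=69.4959, (K−S)⁺=65.6041, hold=65.2958 ⇒ V=65.6041 exercise | (k=4,j=2): S=100.4500, (K−S)⁺=34.6500, hold=36.3281 ⇒ V=36.3281 continue | (k=4,j=3): S=145.1913, (K−S)⁺=0.0000, hold=10.0484 ⇒ V=10.0484 continue | (k=4,j=4): S=209.8609, (K−S)⁺=0.0000, hold=0.0000 ⇒ V=0.0000 continue  boundary S*=69.4959
step 3: (k=3,j=0): S=57.8048, (K−S)⁺=77.2952, hold=76.9870 ⇒ V=77.2952 exercise | (k=3,j=1): S=83.5516, (K−S)⁺=51.5484, hold=52.0108 ⇒ V=52.0108 continue | (k=3,j=2): S=120.7662, (K−S)⁺=14.3338, hold=24.1775 ⇒ V=24.1775 continue | (k=3,j=3): S=174.5565, (K−S)⁺=0.0000, hold=5.4112 ⇒ V=5.4112 continue  boundary S*=57.8048
step 2: (k=2,j=0): S=69.4959, (K−S)⁺=65.6041, hold=65.5081 ⇒ V=65.6041 exercise | (k=2,j=1): S=100.4500, (K−S)⁺=34.6500, hold=39.1110 ⇒ V=39.1110 continue | (k=2,j=2): S=145.1913, (K−S)⁺=0.0000, hold=15.5048 ⇒ V=15.5048 continue  boundary S*=69.4959
step 1: (k=1,j=0): S=83.5516, (K−S)⁺=51.5484, hold=53.2887 ⇒ V=53.2887 continue | (k=1,j=1): S=120.7662, (K−S)⁺=14.3338, hold=28.1817 ⇒ V=28.1817 continue  boundary S*=-
step 0: (k=0,j=0): S=100.4500, (K−S)⁺=34.6500, hold=41.6379 ⇒ V=41.6379 continue  boundary S*=-

price = 41.6379
boundary = - - 69.4959 57.8048 69.4959 83.5516
tree:
41.6379
53.2887 28.1817
65.6041 39.1110 15.5048
77.2952 52.0108 24.1775 5.4112
87.0196 65.6041 36.3281 10.0484 0.0000
95.1080 77.2952 51.5484 18.6595 0.0000 0.0000
101.8358 87.0196 65.6041 34.6500 0.0000 0.0000 0.0000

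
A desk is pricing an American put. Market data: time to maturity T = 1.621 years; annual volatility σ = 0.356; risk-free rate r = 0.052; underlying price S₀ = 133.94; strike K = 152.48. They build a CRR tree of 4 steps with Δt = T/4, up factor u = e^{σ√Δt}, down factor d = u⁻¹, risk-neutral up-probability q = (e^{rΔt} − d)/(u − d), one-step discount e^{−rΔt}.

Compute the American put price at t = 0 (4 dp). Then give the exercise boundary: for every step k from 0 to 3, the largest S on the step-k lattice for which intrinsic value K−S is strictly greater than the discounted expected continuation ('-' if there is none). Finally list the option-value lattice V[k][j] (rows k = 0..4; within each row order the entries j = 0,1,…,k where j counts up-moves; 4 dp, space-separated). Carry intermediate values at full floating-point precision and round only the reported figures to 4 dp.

price = 30.9090
boundary = - - 85.1265 106.7794
tree:
30.9090
46.7041 15.8234
67.3535 27.2556 4.6201
84.6156 45.7006 9.2551 0.0000
98.3773 67.3535 18.5400 0.0000 0.0000

Δt=0.40525, u=1.25436, d=0.79722, q=0.49017, disc=e^(-rΔt)=0.97915
k=4 terminal: V=max(K-S,0) → 98.3773 67.3535 18.5400 0.0000 0.0000
k=3: j=0 S=67.8644 intr=84.6156 cont=81.4360 V=84.6156[EX]; j=1 S=106.7794 intr=45.7006 cont=42.5210 V=45.7006[EX]; j=2 S=168.0092 intr=0.0000 cont=9.2551 V=9.2551[hold]; j=3 S=264.3497 intr=0.0000 cont=0.0000 V=0.0000[hold]  S*(3)=106.7794
k=2: j=0 S=85.1265 intr=67.3535 cont=64.1739 V=67.3535[EX]; j=1 S=133.9400 intr=18.5400 cont=27.2556 V=27.2556[hold]; j=2 S=210.7444 intr=0.0000 cont=4.6201 V=4.6201[hold]  S*(2)=85.1265
k=1: j=0 S=106.7794 intr=45.7006 cont=46.7041 V=46.7041[hold]; j=1 S=168.0092 intr=0.0000 cont=15.8234 V=15.8234[hold]  S*(1)=-
k=0: j=0 S=133.9400 intr=18.5400 cont=30.9090 V=30.9090[hold]  S*(0)=-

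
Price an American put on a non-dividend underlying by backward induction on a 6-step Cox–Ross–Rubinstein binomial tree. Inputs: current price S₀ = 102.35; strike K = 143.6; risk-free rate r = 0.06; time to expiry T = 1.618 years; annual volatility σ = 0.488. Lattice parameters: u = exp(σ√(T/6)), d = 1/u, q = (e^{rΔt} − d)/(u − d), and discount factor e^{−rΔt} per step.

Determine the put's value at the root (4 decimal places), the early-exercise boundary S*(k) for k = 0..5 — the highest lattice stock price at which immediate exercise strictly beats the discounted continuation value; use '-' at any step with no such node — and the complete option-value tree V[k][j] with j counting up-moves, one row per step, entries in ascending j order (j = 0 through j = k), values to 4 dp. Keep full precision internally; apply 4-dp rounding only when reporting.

price = 48.4488
boundary = - - 61.6558 79.4385 61.6558 79.4385
tree:
48.4488
64.2392 32.2439
81.9442 46.4146 17.3103
95.7462 64.1615 27.9224 5.8892
106.4585 81.9442 43.4794 11.2680 0.0000
114.7728 95.7462 64.1615 21.5593 0.0000 0.0000
121.2259 106.4585 81.9442 41.2500 0.0000 0.0000 0.0000

Δt=0.26967, u=1.28842, d=0.77615, q=0.46882, disc=e^(-rΔt)=0.98395
k=6 terminal: V=max(K-S,0) → 121.2259 106.4585 81.9442 41.2500 0.0000 0.0000 0.0000
k=5: j=0 S=28.8272 intr=114.7728 cont=112.4680 V=114.7728[EX]; j=1 S=47.8538 intr=95.7462 cont=93.4414 V=95.7462[EX]; j=2 S=79.4385 intr=64.1615 cont=61.8568 V=64.1615[EX]; j=3 S=131.8697 intr=11.7303 cont=21.5593 V=21.5593[hold]; j=4 S=218.9066 intr=0.0000 cont=0.0000 V=0.0000[hold]; j=5 S=363.3900 intr=0.0000 cont=0.0000 V=0.0000[hold]  S*(5)=79.4385
k=4: j=0 S=37.1415 intr=106.4585 cont=104.1537 V=106.4585[EX]; j=1 S=61.6558 intr=81.9442 cont=79.6395 V=81.9442[EX]; j=2 S=102.3500 intr=41.2500 cont=43.4794 V=43.4794[hold]; j=3 S=169.9033 intr=0.0000 cont=11.2680 V=11.2680[hold]; j=4 S=282.0434 intr=0.0000 cont=0.0000 V=0.0000[hold]  S*(4)=61.6558
k=3: j=0 S=47.8538 intr=95.7462 cont=93.4414 V=95.7462[EX]; j=1 S=79.4385 intr=64.1615 cont=62.8852 V=64.1615[EX]; j=2 S=131.8697 intr=11.7303 cont=27.9224 V=27.9224[hold]; j=3 S=218.9066 intr=0.0000 cont=5.8892 V=5.8892[hold]  S*(3)=79.4385
k=2: j=0 S=61.6558 intr=81.9442 cont=79.6395 V=81.9442[EX]; j=1 S=102.3500 intr=41.2500 cont=46.4146 V=46.4146[hold]; j=2 S=169.9033 intr=0.0000 cont=17.3103 V=17.3103[hold]  S*(2)=61.6558
k=1: j=0 S=79.4385 intr=64.1615 cont=64.2392 V=64.2392[hold]; j=1 S=131.8697 intr=11.7303 cont=32.2439 V=32.2439[hold]  S*(1)=-
k=0: j=0 S=102.3500 intr=41.2500 cont=48.4488 V=48.4488[hold]  S*(0)=-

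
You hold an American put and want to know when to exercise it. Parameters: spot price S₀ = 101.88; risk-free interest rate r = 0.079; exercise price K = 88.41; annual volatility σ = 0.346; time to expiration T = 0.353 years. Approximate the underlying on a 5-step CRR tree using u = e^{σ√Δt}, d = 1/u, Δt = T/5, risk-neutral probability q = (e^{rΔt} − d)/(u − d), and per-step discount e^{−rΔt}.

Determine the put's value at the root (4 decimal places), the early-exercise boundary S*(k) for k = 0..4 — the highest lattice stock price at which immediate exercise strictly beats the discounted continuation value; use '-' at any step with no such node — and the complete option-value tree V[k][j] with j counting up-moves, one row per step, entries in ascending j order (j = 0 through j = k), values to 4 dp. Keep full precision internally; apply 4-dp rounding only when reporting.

price = 2.3179
boundary = - - - - 70.5314
tree:
2.3179
4.0742 0.6384
6.9748 1.3032 0.0000
11.4983 2.6604 0.0000 0.0000
17.8786 5.4310 0.0000 0.0000 0.0000
24.0738 11.0869 0.0000 0.0000 0.0000 0.0000

Δt=0.07060  u=1.09629  d=0.91216  q=0.50741  discount=0.99444
step 5 (expiry): payoffs max(K−S,0) = 24.0738 11.0869 0.0000 0.0000 0.0000 0.0000
step 4: (k=4,j=0): S=70.5314, (K−S)⁺=17.8786, hold=17.3869 ⇒ V=17.8786 exercise | (k=4,j=1): S=84.7687, (K−S)⁺=3.6413, hold=5.4310 ⇒ V=5.4310 continue | (k=4,j=2): S=101.8800, (K−S)⁺=0.0000, hold=0.0000 ⇒ V=0.0000 continue | (k=4,j=3): S=122.4453, (K−S)⁺=0.0000, hold=0.0000 ⇒ V=0.0000 continue | (k=4,j=4): S=147.1619, (K−S)⁺=0.0000, hold=0.0000 ⇒ V=0.0000 continue  boundary S*=70.5314
step 3: (k=3,j=0): S=77.3231, (K−S)⁺=11.0869, hold=11.4983 ⇒ V=11.4983 continue | (k=3,j=1): S=92.9314, (K−S)⁺=0.0000, hold=2.6604 ⇒ V=2.6604 continue | (k=3,j=2): S=111.6903, (K−S)⁺=0.0000, hold=0.0000 ⇒ V=0.0000 continue | (k=3,j=3): S=134.2360, (K−S)⁺=0.0000, hold=0.0000 ⇒ V=0.0000 continue  boundary S*=-
step 2: (k=2,j=0): S=84.7687, (K−S)⁺=3.6413, hold=6.9748 ⇒ V=6.9748 continue | (k=2,j=1): S=101.8800, (K−S)⁺=0.0000, hold=1.3032 ⇒ V=1.3032 continue | (k=2,j=2): S=122.4453, (K−S)⁺=0.0000, hold=0.0000 ⇒ V=0.0000 continue  boundary S*=-
step 1: (k=1,j=0): S=92.9314, (K−S)⁺=0.0000, hold=4.0742 ⇒ V=4.0742 continue | (k=1,j=1): S=111.6903, (K−S)⁺=0.0000, hold=0.6384 ⇒ V=0.6384 continue  boundary S*=-
step 0: (k=0,j=0): S=101.8800, (K−S)⁺=0.0000, hold=2.3179 ⇒ V=2.3179 continue  boundary S*=-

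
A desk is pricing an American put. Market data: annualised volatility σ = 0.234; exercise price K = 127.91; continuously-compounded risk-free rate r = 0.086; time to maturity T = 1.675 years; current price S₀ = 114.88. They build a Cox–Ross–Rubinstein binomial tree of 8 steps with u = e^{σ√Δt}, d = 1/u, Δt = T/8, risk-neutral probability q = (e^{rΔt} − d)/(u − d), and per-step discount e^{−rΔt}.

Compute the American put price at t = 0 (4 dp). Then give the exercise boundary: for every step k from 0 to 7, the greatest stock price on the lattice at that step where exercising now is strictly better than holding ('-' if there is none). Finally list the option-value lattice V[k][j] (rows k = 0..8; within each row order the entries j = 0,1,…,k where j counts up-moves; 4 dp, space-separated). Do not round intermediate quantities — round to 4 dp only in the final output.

price = 15.7930
boundary = - 103.2151 92.7347 103.2151 92.7347 103.2151 92.7347 103.2151
tree:
15.7930
24.6949 9.2543
35.1753 15.3639 4.7150
44.5915 24.6949 8.4713 1.8924
53.0516 35.1753 14.7478 3.7742 0.4630
60.6527 44.5915 24.6949 7.3470 1.0664 0.0000
67.4820 53.0516 35.1753 13.8218 2.4562 0.0000 0.0000
73.6178 60.6527 44.5915 24.6949 5.6572 0.0000 0.0000 0.0000
79.1306 67.4820 53.0516 35.1753 13.0300 0.0000 0.0000 0.0000 0.0000

Δt=0.20938  u=1.11302  d=0.89846  q=0.55794  discount=0.98215
step 8 (expiry): payoffs max(K−S,0) = 79.1306 67.4820 53.0516 35.1753 13.0300 0.0000 0.0000 0.0000 0.0000
step 7: (k=7,j=0): S=54.2922, (K−S)⁺=73.6178, hold=71.3353 ⇒ V=73.6178 exercise | (k=7,j=1): S=67.2573, (K−S)⁺=60.6527, hold=58.3702 ⇒ V=60.6527 exercise | (k=7,j=2): S=83.3185, (K−S)⁺=44.5915, hold=42.3090 ⇒ V=44.5915 exercise | (k=7,j=3): S=103.2151, (K−S)⁺=24.6949, hold=22.4123 ⇒ V=24.6949 exercise | (k=7,j=4): S=127.8632, (K−S)⁺=0.0468, hold=5.6572 ⇒ V=5.6572 continue | (k=7,j=5): S=158.3972, (K−S)⁺=0.0000, hold=0.0000 ⇒ V=0.0000 continue | (k=7,j=6): S=196.2229, (K−S)⁺=0.0000, hold=0.0000 ⇒ V=0.0000 continue | (k=7,j=7): S=243.0814, (K−S)⁺=0.0000, hold=0.0000 ⇒ V=0.0000 continue  boundary S*=103.2151
step 6: (k=6,j=0): S=60.4280, (K−S)⁺=67.4820, hold=65.1994 ⇒ V=67.4820 exercise | (k=6,j=1): S=74.8584, (K−S)⁺=53.0516, hold=50.7691 ⇒ V=53.0516 exercise | (k=6,j=2): S=92.7347, (K−S)⁺=35.1753, hold=32.8927 ⇒ V=35.1753 exercise | (k=6,j=3): S=114.8800, (K−S)⁺=13.0300, hold=13.8218 ⇒ V=13.8218 continue | (k=6,j=4): S=142.3136, (K−S)⁺=0.0000, hold=2.4562 ⇒ V=2.4562 continue | (k=6,j=5): S=176.2985, (K−S)⁺=0.0000, hold=0.0000 ⇒ V=0.0000 continue | (k=6,j=6): S=218.3990, (K−S)⁺=0.0000, hold=0.0000 ⇒ V=0.0000 continue  boundary S*=92.7347
step 5: (k=5,j=0): S=67.2573, (K−S)⁺=60.6527, hold=58.3702 ⇒ V=60.6527 exercise | (k=5,j=1): S=83.3185, (K−S)⁺=44.5915, hold=42.3090 ⇒ V=44.5915 exercise | (k=5,j=2): S=103.2151, (K−S)⁺=24.6949, hold=22.8462 ⇒ V=24.6949 exercise | (k=5,j=3): S=127.8632, (K−S)⁺=0.0468, hold=7.3470 ⇒ V=7.3470 continue | (k=5,j=4): S=158.3972, (K−S)⁺=0.0000, hold=1.0664 ⇒ V=1.0664 continue | (k=5,j=5): S=196.2229, (K−S)⁺=0.0000, hold=0.0000 ⇒ V=0.0000 continue  boundary S*=103.2151
step 4: (k=4,j=0): S=74.8584, (K−S)⁺=53.0516, hold=50.7691 ⇒ V=53.0516 exercise | (k=4,j=1): S=92.7347, (K−S)⁺=35.1753, hold=32.8927 ⇒ V=35.1753 exercise | (k=4,j=2): S=114.8800, (K−S)⁺=13.0300, hold=14.7478 ⇒ V=14.7478 continue | (k=4,j=3): S=142.3136, (K−S)⁺=0.0000, hold=3.7742 ⇒ V=3.7742 continue | (k=4,j=4): S=176.2985, (K−S)⁺=0.0000, hold=0.4630 ⇒ V=0.4630 continue  boundary S*=92.7347
step 3: (k=3,j=0): S=83.3185, (K−S)⁺=44.5915, hold=42.3090 ⇒ V=44.5915 exercise | (k=3,j=1): S=103.2151, (K−S)⁺=24.6949, hold=23.3536 ⇒ V=24.6949 exercise | (k=3,j=2): S=127.8632, (K−S)⁺=0.0468, hold=8.4713 ⇒ V=8.4713 continue | (k=3,j=3): S=158.3972, (K−S)⁺=0.0000, hold=1.8924 ⇒ V=1.8924 continue  boundary S*=103.2151
step 2: (k=2,j=0): S=92.7347, (K−S)⁺=35.1753, hold=32.8927 ⇒ V=35.1753 exercise | (k=2,j=1): S=114.8800, (K−S)⁺=13.0300, hold=15.3639 ⇒ V=15.3639 continue | (k=2,j=2): S=142.3136, (K−S)⁺=0.0000, hold=4.7150 ⇒ V=4.7150 continue  boundary S*=92.7347
step 1: (k=1,j=0): S=103.2151, (K−S)⁺=24.6949, hold=23.6912 ⇒ V=24.6949 exercise | (k=1,j=1): S=127.8632, (K−S)⁺=0.0468, hold=9.2543 ⇒ V=9.2543 continue  boundary S*=103.2151
step 0: (k=0,j=0): S=114.8800, (K−S)⁺=13.0300, hold=15.7930 ⇒ V=15.7930 continue  boundary S*=-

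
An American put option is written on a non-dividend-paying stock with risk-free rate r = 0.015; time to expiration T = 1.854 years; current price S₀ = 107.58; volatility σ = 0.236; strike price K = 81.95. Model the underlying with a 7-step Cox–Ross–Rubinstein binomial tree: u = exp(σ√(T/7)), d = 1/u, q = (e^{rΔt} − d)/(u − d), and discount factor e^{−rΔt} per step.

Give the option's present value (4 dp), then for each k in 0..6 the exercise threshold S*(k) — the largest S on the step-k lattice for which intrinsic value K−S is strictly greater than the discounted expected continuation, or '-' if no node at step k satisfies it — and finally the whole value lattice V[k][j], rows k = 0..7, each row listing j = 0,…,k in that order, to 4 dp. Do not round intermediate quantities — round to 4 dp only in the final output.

price = 3.0553
boundary = - - - - - 58.6130 66.1822
tree:
3.0553
4.8625 1.1691
7.5659 2.0435 0.2539
11.4478 3.5226 0.4960 0.0000
16.7212 5.9648 0.9689 0.0000 0.0000
23.3370 9.8617 1.8925 0.0000 0.0000 0.0000
30.0406 15.7678 3.6967 0.0000 0.0000 0.0000 0.0000
35.9774 23.3370 7.2210 0.0000 0.0000 0.0000 0.0000 0.0000

params: Δt=0.26486 u=1.12914 d=0.88563 q=0.48602 e^(-rΔt)=0.99604
t_7 payoffs: 35.9774 23.3370 7.2210 0.0000 0.0000 0.0000 0.0000 0.0000
t_6: node(6,0) S=51.9094 payoff=30.0406 vs cont=29.7156 → 30.0406 [stop]  node(6,1) S=66.1822 payoff=15.7678 vs cont=15.4428 → 15.7678 [stop]  node(6,2) S=84.3794 payoff=0.0000 vs cont=3.6967 → 3.6967 [wait]  node(6,3) S=107.5800 payoff=0.0000 vs cont=0.0000 → 0.0000 [wait]  node(6,4) S=137.1597 payoff=0.0000 vs cont=0.0000 → 0.0000 [wait]  node(6,5) S=174.8726 payoff=0.0000 vs cont=0.0000 → 0.0000 [wait]  node(6,6) S=222.9548 payoff=0.0000 vs cont=0.0000 → 0.0000 [wait]  ⇒ S*(6)=66.1822
t_5: node(5,0) S=58.6130 payoff=23.3370 vs cont=23.0121 → 23.3370 [stop]  node(5,1) S=74.7290 payoff=7.2210 vs cont=9.8617 → 9.8617 [wait]  node(5,2) S=95.2761 payoff=0.0000 vs cont=1.8925 → 1.8925 [wait]  node(5,3) S=121.4728 payoff=0.0000 vs cont=0.0000 → 0.0000 [wait]  node(5,4) S=154.8724 payoff=0.0000 vs cont=0.0000 → 0.0000 [wait]  node(5,5) S=197.4555 payoff=0.0000 vs cont=0.0000 → 0.0000 [wait]  ⇒ S*(5)=58.6130
t_4: node(4,0) S=66.1822 payoff=15.7678 vs cont=16.7212 → 16.7212 [wait]  node(4,1) S=84.3794 payoff=0.0000 vs cont=5.9648 → 5.9648 [wait]  node(4,2) S=107.5800 payoff=0.0000 vs cont=0.9689 → 0.9689 [wait]  node(4,3) S=137.1597 payoff=0.0000 vs cont=0.0000 → 0.0000 [wait]  node(4,4) S=174.8726 payoff=0.0000 vs cont=0.0000 → 0.0000 [wait]  ⇒ S*(4)=-
t_3: node(3,0) S=74.7290 payoff=7.2210 vs cont=11.4478 → 11.4478 [wait]  node(3,1) S=95.2761 payoff=0.0000 vs cont=3.5226 → 3.5226 [wait]  node(3,2) S=121.4728 payoff=0.0000 vs cont=0.4960 → 0.4960 [wait]  node(3,3) S=154.8724 payoff=0.0000 vs cont=0.0000 → 0.0000 [wait]  ⇒ S*(3)=-
t_2: node(2,0) S=84.3794 payoff=0.0000 vs cont=7.5659 → 7.5659 [wait]  node(2,1) S=107.5800 payoff=0.0000 vs cont=2.0435 → 2.0435 [wait]  node(2,2) S=137.1597 payoff=0.0000 vs cont=0.2539 → 0.2539 [wait]  ⇒ S*(2)=-
t_1: node(1,0) S=95.2761 payoff=0.0000 vs cont=4.8625 → 4.8625 [wait]  node(1,1) S=121.4728 payoff=0.0000 vs cont=1.1691 → 1.1691 [wait]  ⇒ S*(1)=-
t_0: node(0,0) S=107.5800 payoff=0.0000 vs cont=3.0553 → 3.0553 [wait]  ⇒ S*(0)=-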